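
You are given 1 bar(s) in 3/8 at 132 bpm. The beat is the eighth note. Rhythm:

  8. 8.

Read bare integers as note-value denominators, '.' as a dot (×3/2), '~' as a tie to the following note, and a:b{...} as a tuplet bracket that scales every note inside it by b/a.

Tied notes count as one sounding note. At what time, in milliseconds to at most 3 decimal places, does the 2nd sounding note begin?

note 2 onset = 3/2b = 681.818ms

1. 0.0ms @ 0 + 681.818ms (3/2)
2. 681.818ms @ 3/2 + 681.818ms (3/2)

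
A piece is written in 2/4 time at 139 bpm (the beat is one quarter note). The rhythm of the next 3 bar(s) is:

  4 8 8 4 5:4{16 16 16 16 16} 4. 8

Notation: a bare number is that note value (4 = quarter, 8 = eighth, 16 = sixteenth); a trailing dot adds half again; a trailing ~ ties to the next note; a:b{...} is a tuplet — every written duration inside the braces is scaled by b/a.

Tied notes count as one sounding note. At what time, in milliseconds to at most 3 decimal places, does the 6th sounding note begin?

note 6 onset = 16/5b = 1381.295ms

1. 0.0ms @ 0 + 431.655ms (1)
2. 431.655ms @ 1 + 215.827ms (1/2)
3. 647.482ms @ 3/2 + 215.827ms (1/2)
4. 863.309ms @ 2 + 431.655ms (1)
5. 1294.964ms @ 3 + 86.331ms (1/5)
6. 1381.295ms @ 16/5 + 86.331ms (1/5)
7. 1467.626ms @ 17/5 + 86.331ms (1/5)
8. 1553.957ms @ 18/5 + 86.331ms (1/5)
9. 1640.288ms @ 19/5 + 86.331ms (1/5)
10. 1726.619ms @ 4 + 647.482ms (3/2)
11. 2374.101ms @ 11/2 + 215.827ms (1/2)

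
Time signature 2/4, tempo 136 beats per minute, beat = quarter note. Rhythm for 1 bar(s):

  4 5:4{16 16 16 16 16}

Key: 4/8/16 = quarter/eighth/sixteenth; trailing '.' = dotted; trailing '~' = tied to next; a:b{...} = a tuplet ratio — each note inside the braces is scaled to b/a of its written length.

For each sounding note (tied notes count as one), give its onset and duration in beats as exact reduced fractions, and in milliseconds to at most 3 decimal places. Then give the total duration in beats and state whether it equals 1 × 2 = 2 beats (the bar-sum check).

1) 0.0ms=0b +441.176ms=1b
2) 441.176ms=1b +88.235ms=1/5b
3) 529.412ms=6/5b +88.235ms=1/5b
4) 617.647ms=7/5b +88.235ms=1/5b
5) 705.882ms=8/5b +88.235ms=1/5b
6) 794.118ms=9/5b +88.235ms=1/5b
Σ=2b of 2 (136bpm 2/4) — PASS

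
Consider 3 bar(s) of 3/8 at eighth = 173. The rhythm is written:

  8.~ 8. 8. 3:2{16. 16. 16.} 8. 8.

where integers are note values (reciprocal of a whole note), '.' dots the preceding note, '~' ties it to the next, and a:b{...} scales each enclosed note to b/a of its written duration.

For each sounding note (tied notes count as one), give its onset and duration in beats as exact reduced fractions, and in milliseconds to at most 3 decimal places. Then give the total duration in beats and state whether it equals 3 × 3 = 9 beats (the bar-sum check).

1) 0.0ms=0b +1040.462ms=3b
2) 1040.462ms=3b +520.231ms=3/2b
3) 1560.694ms=9/2b +173.41ms=1/2b
4) 1734.104ms=5b +173.41ms=1/2b
5) 1907.514ms=11/2b +173.41ms=1/2b
6) 2080.925ms=6b +520.231ms=3/2b
7) 2601.156ms=15/2b +520.231ms=3/2b
Σ=9b of 9 (173bpm 3/8) — PASS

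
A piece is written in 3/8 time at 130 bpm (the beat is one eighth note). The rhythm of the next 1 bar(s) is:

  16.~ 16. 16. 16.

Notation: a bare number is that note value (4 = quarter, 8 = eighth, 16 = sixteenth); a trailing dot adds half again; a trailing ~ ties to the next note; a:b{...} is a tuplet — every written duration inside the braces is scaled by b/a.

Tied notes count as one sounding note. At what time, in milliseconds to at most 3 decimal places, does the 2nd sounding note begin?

note 2 onset = 3/2b = 692.308ms

1. 0.0ms @ 0 + 692.308ms (3/2)
2. 692.308ms @ 3/2 + 346.154ms (3/4)
3. 1038.462ms @ 9/4 + 346.154ms (3/4)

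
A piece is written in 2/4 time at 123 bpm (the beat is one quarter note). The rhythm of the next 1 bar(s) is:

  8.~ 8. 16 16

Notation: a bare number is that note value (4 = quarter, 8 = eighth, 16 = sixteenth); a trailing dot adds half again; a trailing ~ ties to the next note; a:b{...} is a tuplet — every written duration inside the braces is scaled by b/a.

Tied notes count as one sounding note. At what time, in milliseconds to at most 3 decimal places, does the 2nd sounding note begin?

1. 0.0ms @ 0 + 731.707ms (3/2)
2. 731.707ms @ 3/2 + 121.951ms (1/4)
3. 853.659ms @ 7/4 + 121.951ms (1/4)

note 2 onset = 3/2b = 731.707ms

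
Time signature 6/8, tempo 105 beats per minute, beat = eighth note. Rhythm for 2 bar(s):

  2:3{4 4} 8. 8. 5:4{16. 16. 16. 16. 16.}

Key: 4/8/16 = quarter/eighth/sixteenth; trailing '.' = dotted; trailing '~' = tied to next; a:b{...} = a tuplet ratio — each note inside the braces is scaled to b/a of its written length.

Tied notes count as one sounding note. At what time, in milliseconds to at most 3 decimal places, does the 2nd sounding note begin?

note 2 onset = 3b = 1714.286ms

1. 0.0ms @ 0 + 1714.286ms (3)
2. 1714.286ms @ 3 + 1714.286ms (3)
3. 3428.571ms @ 6 + 857.143ms (3/2)
4. 4285.714ms @ 15/2 + 857.143ms (3/2)
5. 5142.857ms @ 9 + 342.857ms (3/5)
6. 5485.714ms @ 48/5 + 342.857ms (3/5)
7. 5828.571ms @ 51/5 + 342.857ms (3/5)
8. 6171.429ms @ 54/5 + 342.857ms (3/5)
9. 6514.286ms @ 57/5 + 342.857ms (3/5)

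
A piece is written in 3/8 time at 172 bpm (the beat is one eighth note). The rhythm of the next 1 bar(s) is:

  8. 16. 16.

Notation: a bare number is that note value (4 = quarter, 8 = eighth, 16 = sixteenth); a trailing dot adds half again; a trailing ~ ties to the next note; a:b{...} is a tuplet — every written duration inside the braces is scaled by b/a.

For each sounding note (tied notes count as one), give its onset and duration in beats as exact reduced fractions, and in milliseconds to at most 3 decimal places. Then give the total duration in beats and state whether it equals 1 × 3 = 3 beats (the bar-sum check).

1) 0.0ms=0b +523.256ms=3/2b
2) 523.256ms=3/2b +261.628ms=3/4b
3) 784.884ms=9/4b +261.628ms=3/4b
Σ=3b of 3 (172bpm 3/8) — PASS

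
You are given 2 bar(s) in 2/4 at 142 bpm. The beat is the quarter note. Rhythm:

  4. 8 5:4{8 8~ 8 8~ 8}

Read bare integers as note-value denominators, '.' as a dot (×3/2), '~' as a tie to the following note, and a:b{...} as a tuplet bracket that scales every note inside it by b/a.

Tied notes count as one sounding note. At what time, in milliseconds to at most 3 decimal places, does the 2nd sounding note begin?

note 2 onset = 3/2b = 633.803ms

1. 0.0ms @ 0 + 633.803ms (3/2)
2. 633.803ms @ 3/2 + 211.268ms (1/2)
3. 845.07ms @ 2 + 169.014ms (2/5)
4. 1014.085ms @ 12/5 + 338.028ms (4/5)
5. 1352.113ms @ 16/5 + 338.028ms (4/5)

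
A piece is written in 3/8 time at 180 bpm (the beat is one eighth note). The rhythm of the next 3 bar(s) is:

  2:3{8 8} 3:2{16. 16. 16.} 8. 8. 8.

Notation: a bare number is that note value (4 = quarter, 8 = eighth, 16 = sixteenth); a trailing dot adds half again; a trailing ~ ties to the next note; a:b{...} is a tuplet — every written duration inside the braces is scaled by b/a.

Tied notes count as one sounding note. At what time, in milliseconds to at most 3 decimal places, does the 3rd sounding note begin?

note 3 onset = 3b = 1000.0ms

1. 0.0ms @ 0 + 500.0ms (3/2)
2. 500.0ms @ 3/2 + 500.0ms (3/2)
3. 1000.0ms @ 3 + 166.667ms (1/2)
4. 1166.667ms @ 7/2 + 166.667ms (1/2)
5. 1333.333ms @ 4 + 166.667ms (1/2)
6. 1500.0ms @ 9/2 + 500.0ms (3/2)
7. 2000.0ms @ 6 + 500.0ms (3/2)
8. 2500.0ms @ 15/2 + 500.0ms (3/2)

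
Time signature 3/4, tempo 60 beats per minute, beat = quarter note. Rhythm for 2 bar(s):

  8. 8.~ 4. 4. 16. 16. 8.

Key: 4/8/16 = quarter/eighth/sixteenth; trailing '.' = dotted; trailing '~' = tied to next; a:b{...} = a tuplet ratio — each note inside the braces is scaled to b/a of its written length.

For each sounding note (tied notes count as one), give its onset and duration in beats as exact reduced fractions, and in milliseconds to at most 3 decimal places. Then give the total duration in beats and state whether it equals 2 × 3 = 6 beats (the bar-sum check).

1) 0.0ms=0b +750.0ms=3/4b
2) 750.0ms=3/4b +2250.0ms=9/4b
3) 3000.0ms=3b +1500.0ms=3/2b
4) 4500.0ms=9/2b +375.0ms=3/8b
5) 4875.0ms=39/8b +375.0ms=3/8b
6) 5250.0ms=21/4b +750.0ms=3/4b
Σ=6b of 6 (60bpm 3/4) — PASS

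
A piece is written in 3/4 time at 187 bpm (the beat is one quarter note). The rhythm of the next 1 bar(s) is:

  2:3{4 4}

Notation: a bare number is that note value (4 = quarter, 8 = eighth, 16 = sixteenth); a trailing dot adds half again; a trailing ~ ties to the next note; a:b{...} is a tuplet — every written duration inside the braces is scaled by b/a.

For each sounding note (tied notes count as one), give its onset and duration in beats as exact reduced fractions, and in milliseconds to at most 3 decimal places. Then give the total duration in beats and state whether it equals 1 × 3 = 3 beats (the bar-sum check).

1) 0.0ms=0b +481.283ms=3/2b
2) 481.283ms=3/2b +481.283ms=3/2b
Σ=3b of 3 (187bpm 3/4) — PASS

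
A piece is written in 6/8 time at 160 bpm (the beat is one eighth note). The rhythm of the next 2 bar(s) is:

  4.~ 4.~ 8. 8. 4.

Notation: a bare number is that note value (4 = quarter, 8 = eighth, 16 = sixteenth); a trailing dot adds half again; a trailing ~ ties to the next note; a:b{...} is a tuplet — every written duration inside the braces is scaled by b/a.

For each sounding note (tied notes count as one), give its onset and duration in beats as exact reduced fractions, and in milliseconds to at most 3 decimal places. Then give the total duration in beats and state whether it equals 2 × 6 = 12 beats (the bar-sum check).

1) 0.0ms=0b +2812.5ms=15/2b
2) 2812.5ms=15/2b +562.5ms=3/2b
3) 3375.0ms=9b +1125.0ms=3b
Σ=12b of 12 (160bpm 6/8) — PASS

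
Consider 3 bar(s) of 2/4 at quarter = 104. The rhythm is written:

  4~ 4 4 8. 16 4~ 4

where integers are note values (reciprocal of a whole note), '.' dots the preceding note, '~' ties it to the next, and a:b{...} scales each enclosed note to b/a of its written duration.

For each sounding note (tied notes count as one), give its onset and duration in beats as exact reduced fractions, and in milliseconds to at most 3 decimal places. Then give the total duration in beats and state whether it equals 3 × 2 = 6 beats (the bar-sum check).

1) 0.0ms=0b +1153.846ms=2b
2) 1153.846ms=2b +576.923ms=1b
3) 1730.769ms=3b +432.692ms=3/4b
4) 2163.462ms=15/4b +144.231ms=1/4b
5) 2307.692ms=4b +1153.846ms=2b
Σ=6b of 6 (104bpm 2/4) — PASS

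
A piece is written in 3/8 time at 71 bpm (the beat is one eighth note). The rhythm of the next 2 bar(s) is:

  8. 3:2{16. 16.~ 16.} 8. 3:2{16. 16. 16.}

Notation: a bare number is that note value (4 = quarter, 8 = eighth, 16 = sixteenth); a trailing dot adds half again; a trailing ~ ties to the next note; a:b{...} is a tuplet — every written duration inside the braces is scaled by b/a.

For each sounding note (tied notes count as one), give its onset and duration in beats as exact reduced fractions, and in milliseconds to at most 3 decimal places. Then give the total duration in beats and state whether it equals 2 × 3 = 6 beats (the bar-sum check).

1) 0.0ms=0b +1267.606ms=3/2b
2) 1267.606ms=3/2b +422.535ms=1/2b
3) 1690.141ms=2b +845.07ms=1b
4) 2535.211ms=3b +1267.606ms=3/2b
5) 3802.817ms=9/2b +422.535ms=1/2b
6) 4225.352ms=5b +422.535ms=1/2b
7) 4647.887ms=11/2b +422.535ms=1/2b
Σ=6b of 6 (71bpm 3/8) — PASS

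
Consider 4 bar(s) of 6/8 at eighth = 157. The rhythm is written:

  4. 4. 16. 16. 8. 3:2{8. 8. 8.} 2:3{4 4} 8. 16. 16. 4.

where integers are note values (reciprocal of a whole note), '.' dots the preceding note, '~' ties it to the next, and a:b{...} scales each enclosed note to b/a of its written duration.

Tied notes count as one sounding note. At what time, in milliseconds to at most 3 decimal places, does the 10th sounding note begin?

1. 0.0ms @ 0 + 1146.497ms (3)
2. 1146.497ms @ 3 + 1146.497ms (3)
3. 2292.994ms @ 6 + 286.624ms (3/4)
4. 2579.618ms @ 27/4 + 286.624ms (3/4)
5. 2866.242ms @ 15/2 + 573.248ms (3/2)
6. 3439.49ms @ 9 + 382.166ms (1)
7. 3821.656ms @ 10 + 382.166ms (1)
8. 4203.822ms @ 11 + 382.166ms (1)
9. 4585.987ms @ 12 + 1146.497ms (3)
10. 5732.484ms @ 15 + 1146.497ms (3)
11. 6878.981ms @ 18 + 573.248ms (3/2)
12. 7452.229ms @ 39/2 + 286.624ms (3/4)
13. 7738.854ms @ 81/4 + 286.624ms (3/4)
14. 8025.478ms @ 21 + 1146.497ms (3)

note 10 onset = 15b = 5732.484ms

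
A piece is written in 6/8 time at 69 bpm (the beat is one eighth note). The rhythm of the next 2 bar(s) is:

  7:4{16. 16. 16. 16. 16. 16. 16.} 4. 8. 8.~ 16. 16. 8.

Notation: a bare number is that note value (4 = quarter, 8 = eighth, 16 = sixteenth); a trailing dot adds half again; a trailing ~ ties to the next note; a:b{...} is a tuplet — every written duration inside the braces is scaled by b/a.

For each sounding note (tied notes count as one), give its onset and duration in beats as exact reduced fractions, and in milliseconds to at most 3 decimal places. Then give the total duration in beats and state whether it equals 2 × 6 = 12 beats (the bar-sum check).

1) 0.0ms=0b +372.671ms=3/7b
2) 372.671ms=3/7b +372.671ms=3/7b
3) 745.342ms=6/7b +372.671ms=3/7b
4) 1118.012ms=9/7b +372.671ms=3/7b
5) 1490.683ms=12/7b +372.671ms=3/7b
6) 1863.354ms=15/7b +372.671ms=3/7b
7) 2236.025ms=18/7b +372.671ms=3/7b
8) 2608.696ms=3b +2608.696ms=3b
9) 5217.391ms=6b +1304.348ms=3/2b
10) 6521.739ms=15/2b +1956.522ms=9/4b
11) 8478.261ms=39/4b +652.174ms=3/4b
12) 9130.435ms=21/2b +1304.348ms=3/2b
Σ=12b of 12 (69bpm 6/8) — PASS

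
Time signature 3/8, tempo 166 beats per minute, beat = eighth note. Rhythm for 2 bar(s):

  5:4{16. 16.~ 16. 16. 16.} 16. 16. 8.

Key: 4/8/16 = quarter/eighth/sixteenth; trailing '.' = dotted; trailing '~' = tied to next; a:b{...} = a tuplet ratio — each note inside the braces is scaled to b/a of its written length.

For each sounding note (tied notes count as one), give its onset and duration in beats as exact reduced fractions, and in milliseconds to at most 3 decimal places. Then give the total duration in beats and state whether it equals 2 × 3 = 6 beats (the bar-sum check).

1) 0.0ms=0b +216.867ms=3/5b
2) 216.867ms=3/5b +433.735ms=6/5b
3) 650.602ms=9/5b +216.867ms=3/5b
4) 867.47ms=12/5b +216.867ms=3/5b
5) 1084.337ms=3b +271.084ms=3/4b
6) 1355.422ms=15/4b +271.084ms=3/4b
7) 1626.506ms=9/2b +542.169ms=3/2b
Σ=6b of 6 (166bpm 3/8) — PASS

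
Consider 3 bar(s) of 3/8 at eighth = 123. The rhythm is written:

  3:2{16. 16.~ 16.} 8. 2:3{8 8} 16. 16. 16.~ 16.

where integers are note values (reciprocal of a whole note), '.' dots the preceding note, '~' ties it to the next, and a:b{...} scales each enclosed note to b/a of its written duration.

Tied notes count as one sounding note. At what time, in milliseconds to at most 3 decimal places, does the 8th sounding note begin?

note 8 onset = 15/2b = 3658.537ms

1. 0.0ms @ 0 + 243.902ms (1/2)
2. 243.902ms @ 1/2 + 487.805ms (1)
3. 731.707ms @ 3/2 + 731.707ms (3/2)
4. 1463.415ms @ 3 + 731.707ms (3/2)
5. 2195.122ms @ 9/2 + 731.707ms (3/2)
6. 2926.829ms @ 6 + 365.854ms (3/4)
7. 3292.683ms @ 27/4 + 365.854ms (3/4)
8. 3658.537ms @ 15/2 + 731.707ms (3/2)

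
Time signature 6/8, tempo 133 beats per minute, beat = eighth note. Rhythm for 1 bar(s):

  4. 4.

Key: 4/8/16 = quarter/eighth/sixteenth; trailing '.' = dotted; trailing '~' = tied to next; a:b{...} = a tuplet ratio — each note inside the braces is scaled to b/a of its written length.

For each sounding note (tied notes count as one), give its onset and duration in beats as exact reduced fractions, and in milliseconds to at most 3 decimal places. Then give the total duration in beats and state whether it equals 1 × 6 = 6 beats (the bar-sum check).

1) 0.0ms=0b +1353.383ms=3b
2) 1353.383ms=3b +1353.383ms=3b
Σ=6b of 6 (133bpm 6/8) — PASS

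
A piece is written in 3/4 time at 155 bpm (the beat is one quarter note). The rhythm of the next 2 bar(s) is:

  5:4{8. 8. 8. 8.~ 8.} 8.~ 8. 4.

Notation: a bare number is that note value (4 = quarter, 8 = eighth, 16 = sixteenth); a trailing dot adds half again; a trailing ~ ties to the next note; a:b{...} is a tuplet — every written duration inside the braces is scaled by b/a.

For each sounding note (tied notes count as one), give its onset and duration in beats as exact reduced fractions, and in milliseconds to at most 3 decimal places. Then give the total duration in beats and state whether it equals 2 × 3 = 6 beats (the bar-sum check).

1) 0.0ms=0b +232.258ms=3/5b
2) 232.258ms=3/5b +232.258ms=3/5b
3) 464.516ms=6/5b +232.258ms=3/5b
4) 696.774ms=9/5b +464.516ms=6/5b
5) 1161.29ms=3b +580.645ms=3/2b
6) 1741.935ms=9/2b +580.645ms=3/2b
Σ=6b of 6 (155bpm 3/4) — PASS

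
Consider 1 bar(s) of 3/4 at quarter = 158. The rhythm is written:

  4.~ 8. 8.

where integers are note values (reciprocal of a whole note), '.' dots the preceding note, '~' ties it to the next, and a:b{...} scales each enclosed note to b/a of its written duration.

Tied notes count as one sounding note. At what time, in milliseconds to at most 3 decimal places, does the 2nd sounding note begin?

1. 0.0ms @ 0 + 854.43ms (9/4)
2. 854.43ms @ 9/4 + 284.81ms (3/4)

note 2 onset = 9/4b = 854.43ms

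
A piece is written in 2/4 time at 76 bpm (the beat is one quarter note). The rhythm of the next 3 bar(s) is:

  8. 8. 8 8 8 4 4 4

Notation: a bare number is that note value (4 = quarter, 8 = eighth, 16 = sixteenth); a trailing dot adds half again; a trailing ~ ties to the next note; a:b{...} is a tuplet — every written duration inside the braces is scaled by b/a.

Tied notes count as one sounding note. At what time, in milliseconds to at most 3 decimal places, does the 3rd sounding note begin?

note 3 onset = 3/2b = 1184.211ms

1. 0.0ms @ 0 + 592.105ms (3/4)
2. 592.105ms @ 3/4 + 592.105ms (3/4)
3. 1184.211ms @ 3/2 + 394.737ms (1/2)
4. 1578.947ms @ 2 + 394.737ms (1/2)
5. 1973.684ms @ 5/2 + 394.737ms (1/2)
6. 2368.421ms @ 3 + 789.474ms (1)
7. 3157.895ms @ 4 + 789.474ms (1)
8. 3947.368ms @ 5 + 789.474ms (1)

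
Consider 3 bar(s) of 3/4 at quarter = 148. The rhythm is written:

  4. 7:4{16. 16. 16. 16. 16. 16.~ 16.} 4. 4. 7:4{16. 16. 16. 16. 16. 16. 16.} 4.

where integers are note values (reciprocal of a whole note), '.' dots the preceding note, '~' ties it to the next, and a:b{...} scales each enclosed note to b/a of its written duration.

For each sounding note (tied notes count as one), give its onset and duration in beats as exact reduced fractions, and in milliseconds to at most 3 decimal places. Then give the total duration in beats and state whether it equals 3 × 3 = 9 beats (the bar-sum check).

1) 0.0ms=0b +608.108ms=3/2b
2) 608.108ms=3/2b +86.873ms=3/14b
3) 694.981ms=12/7b +86.873ms=3/14b
4) 781.853ms=27/14b +86.873ms=3/14b
5) 868.726ms=15/7b +86.873ms=3/14b
6) 955.598ms=33/14b +86.873ms=3/14b
7) 1042.471ms=18/7b +173.745ms=3/7b
8) 1216.216ms=3b +608.108ms=3/2b
9) 1824.324ms=9/2b +608.108ms=3/2b
10) 2432.432ms=6b +86.873ms=3/14b
11) 2519.305ms=87/14b +86.873ms=3/14b
12) 2606.178ms=45/7b +86.873ms=3/14b
13) 2693.05ms=93/14b +86.873ms=3/14b
14) 2779.923ms=48/7b +86.873ms=3/14b
15) 2866.795ms=99/14b +86.873ms=3/14b
16) 2953.668ms=51/7b +86.873ms=3/14b
17) 3040.541ms=15/2b +608.108ms=3/2b
Σ=9b of 9 (148bpm 3/4) — PASS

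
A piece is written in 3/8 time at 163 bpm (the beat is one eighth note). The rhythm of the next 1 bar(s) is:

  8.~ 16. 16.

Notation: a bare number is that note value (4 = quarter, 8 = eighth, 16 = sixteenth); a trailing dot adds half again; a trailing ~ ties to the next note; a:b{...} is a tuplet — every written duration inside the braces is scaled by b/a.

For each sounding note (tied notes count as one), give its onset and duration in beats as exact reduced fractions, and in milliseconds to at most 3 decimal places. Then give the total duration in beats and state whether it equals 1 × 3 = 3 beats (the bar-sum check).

1) 0.0ms=0b +828.221ms=9/4b
2) 828.221ms=9/4b +276.074ms=3/4b
Σ=3b of 3 (163bpm 3/8) — PASS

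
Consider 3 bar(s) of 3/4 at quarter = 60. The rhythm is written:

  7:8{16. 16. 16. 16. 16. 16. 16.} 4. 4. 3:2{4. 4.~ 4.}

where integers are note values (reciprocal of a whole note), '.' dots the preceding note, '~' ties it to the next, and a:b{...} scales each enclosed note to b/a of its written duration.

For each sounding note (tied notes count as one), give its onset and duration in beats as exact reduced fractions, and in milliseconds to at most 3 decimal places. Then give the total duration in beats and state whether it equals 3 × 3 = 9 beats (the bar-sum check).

1) 0.0ms=0b +428.571ms=3/7b
2) 428.571ms=3/7b +428.571ms=3/7b
3) 857.143ms=6/7b +428.571ms=3/7b
4) 1285.714ms=9/7b +428.571ms=3/7b
5) 1714.286ms=12/7b +428.571ms=3/7b
6) 2142.857ms=15/7b +428.571ms=3/7b
7) 2571.429ms=18/7b +428.571ms=3/7b
8) 3000.0ms=3b +1500.0ms=3/2b
9) 4500.0ms=9/2b +1500.0ms=3/2b
10) 6000.0ms=6b +1000.0ms=1b
11) 7000.0ms=7b +2000.0ms=2b
Σ=9b of 9 (60bpm 3/4) — PASS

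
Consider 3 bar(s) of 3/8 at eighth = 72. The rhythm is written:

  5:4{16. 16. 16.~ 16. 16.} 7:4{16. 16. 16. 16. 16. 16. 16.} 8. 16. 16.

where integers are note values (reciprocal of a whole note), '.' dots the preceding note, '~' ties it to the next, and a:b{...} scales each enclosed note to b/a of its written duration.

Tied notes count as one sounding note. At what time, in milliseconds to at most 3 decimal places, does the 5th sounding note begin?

1. 0.0ms @ 0 + 500.0ms (3/5)
2. 500.0ms @ 3/5 + 500.0ms (3/5)
3. 1000.0ms @ 6/5 + 1000.0ms (6/5)
4. 2000.0ms @ 12/5 + 500.0ms (3/5)
5. 2500.0ms @ 3 + 357.143ms (3/7)
6. 2857.143ms @ 24/7 + 357.143ms (3/7)
7. 3214.286ms @ 27/7 + 357.143ms (3/7)
8. 3571.429ms @ 30/7 + 357.143ms (3/7)
9. 3928.571ms @ 33/7 + 357.143ms (3/7)
10. 4285.714ms @ 36/7 + 357.143ms (3/7)
11. 4642.857ms @ 39/7 + 357.143ms (3/7)
12. 5000.0ms @ 6 + 1250.0ms (3/2)
13. 6250.0ms @ 15/2 + 625.0ms (3/4)
14. 6875.0ms @ 33/4 + 625.0ms (3/4)

note 5 onset = 3b = 2500.0ms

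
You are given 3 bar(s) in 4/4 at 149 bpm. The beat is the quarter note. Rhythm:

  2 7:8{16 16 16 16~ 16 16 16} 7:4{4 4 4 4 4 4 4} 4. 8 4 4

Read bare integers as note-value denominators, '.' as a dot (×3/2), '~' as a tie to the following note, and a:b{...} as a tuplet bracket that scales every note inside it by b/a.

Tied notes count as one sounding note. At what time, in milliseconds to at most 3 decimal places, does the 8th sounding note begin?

1. 0.0ms @ 0 + 805.369ms (2)
2. 805.369ms @ 2 + 115.053ms (2/7)
3. 920.422ms @ 16/7 + 115.053ms (2/7)
4. 1035.475ms @ 18/7 + 115.053ms (2/7)
5. 1150.527ms @ 20/7 + 230.105ms (4/7)
6. 1380.633ms @ 24/7 + 115.053ms (2/7)
7. 1495.686ms @ 26/7 + 115.053ms (2/7)
8. 1610.738ms @ 4 + 230.105ms (4/7)
9. 1840.844ms @ 32/7 + 230.105ms (4/7)
10. 2070.949ms @ 36/7 + 230.105ms (4/7)
11. 2301.055ms @ 40/7 + 230.105ms (4/7)
12. 2531.16ms @ 44/7 + 230.105ms (4/7)
13. 2761.266ms @ 48/7 + 230.105ms (4/7)
14. 2991.371ms @ 52/7 + 230.105ms (4/7)
15. 3221.477ms @ 8 + 604.027ms (3/2)
16. 3825.503ms @ 19/2 + 201.342ms (1/2)
17. 4026.846ms @ 10 + 402.685ms (1)
18. 4429.53ms @ 11 + 402.685ms (1)

note 8 onset = 4b = 1610.738ms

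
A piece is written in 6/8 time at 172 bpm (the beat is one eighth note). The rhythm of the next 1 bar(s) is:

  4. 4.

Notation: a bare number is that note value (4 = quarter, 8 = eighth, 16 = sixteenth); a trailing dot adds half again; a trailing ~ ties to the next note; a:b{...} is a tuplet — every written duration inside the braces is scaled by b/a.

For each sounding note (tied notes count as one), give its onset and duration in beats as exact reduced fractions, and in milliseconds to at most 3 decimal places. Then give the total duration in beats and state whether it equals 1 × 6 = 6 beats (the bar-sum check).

1) 0.0ms=0b +1046.512ms=3b
2) 1046.512ms=3b +1046.512ms=3b
Σ=6b of 6 (172bpm 6/8) — PASS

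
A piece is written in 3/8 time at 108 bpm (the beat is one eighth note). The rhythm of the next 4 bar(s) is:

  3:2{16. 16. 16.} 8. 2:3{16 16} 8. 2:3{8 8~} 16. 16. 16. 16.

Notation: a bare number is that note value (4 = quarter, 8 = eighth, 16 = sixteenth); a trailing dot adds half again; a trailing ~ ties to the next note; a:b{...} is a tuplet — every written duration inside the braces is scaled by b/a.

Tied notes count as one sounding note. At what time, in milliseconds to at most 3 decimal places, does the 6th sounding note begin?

note 6 onset = 15/4b = 2083.333ms

1. 0.0ms @ 0 + 277.778ms (1/2)
2. 277.778ms @ 1/2 + 277.778ms (1/2)
3. 555.556ms @ 1 + 277.778ms (1/2)
4. 833.333ms @ 3/2 + 833.333ms (3/2)
5. 1666.667ms @ 3 + 416.667ms (3/4)
6. 2083.333ms @ 15/4 + 416.667ms (3/4)
7. 2500.0ms @ 9/2 + 833.333ms (3/2)
8. 3333.333ms @ 6 + 833.333ms (3/2)
9. 4166.667ms @ 15/2 + 1250.0ms (9/4)
10. 5416.667ms @ 39/4 + 416.667ms (3/4)
11. 5833.333ms @ 21/2 + 416.667ms (3/4)
12. 6250.0ms @ 45/4 + 416.667ms (3/4)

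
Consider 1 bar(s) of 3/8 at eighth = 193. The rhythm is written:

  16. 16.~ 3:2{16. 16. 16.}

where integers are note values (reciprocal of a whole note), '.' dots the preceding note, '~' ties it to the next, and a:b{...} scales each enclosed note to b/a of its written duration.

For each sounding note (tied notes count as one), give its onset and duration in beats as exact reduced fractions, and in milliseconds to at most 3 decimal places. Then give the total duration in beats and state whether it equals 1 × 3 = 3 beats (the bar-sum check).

1) 0.0ms=0b +233.161ms=3/4b
2) 233.161ms=3/4b +388.601ms=5/4b
3) 621.762ms=2b +155.44ms=1/2b
4) 777.202ms=5/2b +155.44ms=1/2b
Σ=3b of 3 (193bpm 3/8) — PASS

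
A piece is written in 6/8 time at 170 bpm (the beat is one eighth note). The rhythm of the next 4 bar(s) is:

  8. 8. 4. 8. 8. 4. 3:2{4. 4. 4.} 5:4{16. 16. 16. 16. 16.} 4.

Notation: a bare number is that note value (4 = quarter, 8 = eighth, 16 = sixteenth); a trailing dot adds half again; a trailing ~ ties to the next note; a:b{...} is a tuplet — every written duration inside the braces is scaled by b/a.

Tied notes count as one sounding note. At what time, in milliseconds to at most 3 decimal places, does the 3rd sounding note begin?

1. 0.0ms @ 0 + 529.412ms (3/2)
2. 529.412ms @ 3/2 + 529.412ms (3/2)
3. 1058.824ms @ 3 + 1058.824ms (3)
4. 2117.647ms @ 6 + 529.412ms (3/2)
5. 2647.059ms @ 15/2 + 529.412ms (3/2)
6. 3176.471ms @ 9 + 1058.824ms (3)
7. 4235.294ms @ 12 + 705.882ms (2)
8. 4941.176ms @ 14 + 705.882ms (2)
9. 5647.059ms @ 16 + 705.882ms (2)
10. 6352.941ms @ 18 + 211.765ms (3/5)
11. 6564.706ms @ 93/5 + 211.765ms (3/5)
12. 6776.471ms @ 96/5 + 211.765ms (3/5)
13. 6988.235ms @ 99/5 + 211.765ms (3/5)
14. 7200.0ms @ 102/5 + 211.765ms (3/5)
15. 7411.765ms @ 21 + 1058.824ms (3)

note 3 onset = 3b = 1058.824ms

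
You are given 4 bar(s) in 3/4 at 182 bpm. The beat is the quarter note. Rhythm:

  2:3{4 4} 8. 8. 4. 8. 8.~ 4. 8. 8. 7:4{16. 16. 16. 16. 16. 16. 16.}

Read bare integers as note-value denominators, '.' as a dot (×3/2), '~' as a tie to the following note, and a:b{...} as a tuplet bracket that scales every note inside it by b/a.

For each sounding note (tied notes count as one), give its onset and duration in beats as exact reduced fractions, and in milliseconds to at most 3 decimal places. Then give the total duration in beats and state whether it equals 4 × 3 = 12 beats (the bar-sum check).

1) 0.0ms=0b +494.505ms=3/2b
2) 494.505ms=3/2b +494.505ms=3/2b
3) 989.011ms=3b +247.253ms=3/4b
4) 1236.264ms=15/4b +247.253ms=3/4b
5) 1483.516ms=9/2b +494.505ms=3/2b
6) 1978.022ms=6b +247.253ms=3/4b
7) 2225.275ms=27/4b +741.758ms=9/4b
8) 2967.033ms=9b +247.253ms=3/4b
9) 3214.286ms=39/4b +247.253ms=3/4b
10) 3461.538ms=21/2b +70.644ms=3/14b
11) 3532.182ms=75/7b +70.644ms=3/14b
12) 3602.826ms=153/14b +70.644ms=3/14b
13) 3673.469ms=78/7b +70.644ms=3/14b
14) 3744.113ms=159/14b +70.644ms=3/14b
15) 3814.757ms=81/7b +70.644ms=3/14b
16) 3885.4ms=165/14b +70.644ms=3/14b
Σ=12b of 12 (182bpm 3/4) — PASS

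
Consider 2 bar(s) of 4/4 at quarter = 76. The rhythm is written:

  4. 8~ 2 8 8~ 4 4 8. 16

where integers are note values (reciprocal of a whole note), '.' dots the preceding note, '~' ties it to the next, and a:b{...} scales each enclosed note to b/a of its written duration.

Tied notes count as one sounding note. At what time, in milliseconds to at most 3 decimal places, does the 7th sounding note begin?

note 7 onset = 31/4b = 6118.421ms

1. 0.0ms @ 0 + 1184.211ms (3/2)
2. 1184.211ms @ 3/2 + 1973.684ms (5/2)
3. 3157.895ms @ 4 + 394.737ms (1/2)
4. 3552.632ms @ 9/2 + 1184.211ms (3/2)
5. 4736.842ms @ 6 + 789.474ms (1)
6. 5526.316ms @ 7 + 592.105ms (3/4)
7. 6118.421ms @ 31/4 + 197.368ms (1/4)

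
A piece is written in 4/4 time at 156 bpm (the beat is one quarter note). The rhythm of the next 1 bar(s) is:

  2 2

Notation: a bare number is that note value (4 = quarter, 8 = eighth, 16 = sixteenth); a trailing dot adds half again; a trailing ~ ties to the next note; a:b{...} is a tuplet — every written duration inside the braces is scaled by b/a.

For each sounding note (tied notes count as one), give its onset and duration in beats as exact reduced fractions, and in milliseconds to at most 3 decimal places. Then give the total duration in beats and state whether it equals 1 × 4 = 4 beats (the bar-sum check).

1) 0.0ms=0b +769.231ms=2b
2) 769.231ms=2b +769.231ms=2b
Σ=4b of 4 (156bpm 4/4) — PASS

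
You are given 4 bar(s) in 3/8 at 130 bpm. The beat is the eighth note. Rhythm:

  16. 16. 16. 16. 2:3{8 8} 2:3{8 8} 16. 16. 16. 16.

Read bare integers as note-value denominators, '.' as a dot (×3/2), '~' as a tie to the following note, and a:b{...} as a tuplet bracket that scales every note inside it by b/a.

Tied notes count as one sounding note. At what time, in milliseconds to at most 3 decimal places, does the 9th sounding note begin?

note 9 onset = 9b = 4153.846ms

1. 0.0ms @ 0 + 346.154ms (3/4)
2. 346.154ms @ 3/4 + 346.154ms (3/4)
3. 692.308ms @ 3/2 + 346.154ms (3/4)
4. 1038.462ms @ 9/4 + 346.154ms (3/4)
5. 1384.615ms @ 3 + 692.308ms (3/2)
6. 2076.923ms @ 9/2 + 692.308ms (3/2)
7. 2769.231ms @ 6 + 692.308ms (3/2)
8. 3461.538ms @ 15/2 + 692.308ms (3/2)
9. 4153.846ms @ 9 + 346.154ms (3/4)
10. 4500.0ms @ 39/4 + 346.154ms (3/4)
11. 4846.154ms @ 21/2 + 346.154ms (3/4)
12. 5192.308ms @ 45/4 + 346.154ms (3/4)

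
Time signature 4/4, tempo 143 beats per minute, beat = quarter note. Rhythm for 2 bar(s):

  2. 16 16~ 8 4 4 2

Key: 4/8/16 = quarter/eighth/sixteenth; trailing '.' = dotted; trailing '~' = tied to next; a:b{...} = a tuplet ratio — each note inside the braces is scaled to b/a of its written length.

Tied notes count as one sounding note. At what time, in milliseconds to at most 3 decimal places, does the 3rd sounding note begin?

note 3 onset = 13/4b = 1363.636ms

1. 0.0ms @ 0 + 1258.741ms (3)
2. 1258.741ms @ 3 + 104.895ms (1/4)
3. 1363.636ms @ 13/4 + 314.685ms (3/4)
4. 1678.322ms @ 4 + 419.58ms (1)
5. 2097.902ms @ 5 + 419.58ms (1)
6. 2517.483ms @ 6 + 839.161ms (2)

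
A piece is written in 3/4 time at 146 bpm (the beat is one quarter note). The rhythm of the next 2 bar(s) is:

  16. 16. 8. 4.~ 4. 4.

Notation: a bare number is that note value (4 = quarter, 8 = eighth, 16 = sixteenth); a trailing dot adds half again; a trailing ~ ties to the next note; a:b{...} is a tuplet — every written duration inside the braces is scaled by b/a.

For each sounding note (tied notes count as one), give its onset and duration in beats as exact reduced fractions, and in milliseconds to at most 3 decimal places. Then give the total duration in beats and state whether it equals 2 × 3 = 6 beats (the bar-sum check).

1) 0.0ms=0b +154.11ms=3/8b
2) 154.11ms=3/8b +154.11ms=3/8b
3) 308.219ms=3/4b +308.219ms=3/4b
4) 616.438ms=3/2b +1232.877ms=3b
5) 1849.315ms=9/2b +616.438ms=3/2b
Σ=6b of 6 (146bpm 3/4) — PASS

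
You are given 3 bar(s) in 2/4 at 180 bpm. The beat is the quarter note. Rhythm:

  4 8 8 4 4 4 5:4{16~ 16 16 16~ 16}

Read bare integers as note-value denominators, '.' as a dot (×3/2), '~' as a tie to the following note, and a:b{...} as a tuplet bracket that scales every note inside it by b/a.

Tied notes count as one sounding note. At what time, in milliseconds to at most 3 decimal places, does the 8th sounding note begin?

note 8 onset = 27/5b = 1800.0ms

1. 0.0ms @ 0 + 333.333ms (1)
2. 333.333ms @ 1 + 166.667ms (1/2)
3. 500.0ms @ 3/2 + 166.667ms (1/2)
4. 666.667ms @ 2 + 333.333ms (1)
5. 1000.0ms @ 3 + 333.333ms (1)
6. 1333.333ms @ 4 + 333.333ms (1)
7. 1666.667ms @ 5 + 133.333ms (2/5)
8. 1800.0ms @ 27/5 + 66.667ms (1/5)
9. 1866.667ms @ 28/5 + 133.333ms (2/5)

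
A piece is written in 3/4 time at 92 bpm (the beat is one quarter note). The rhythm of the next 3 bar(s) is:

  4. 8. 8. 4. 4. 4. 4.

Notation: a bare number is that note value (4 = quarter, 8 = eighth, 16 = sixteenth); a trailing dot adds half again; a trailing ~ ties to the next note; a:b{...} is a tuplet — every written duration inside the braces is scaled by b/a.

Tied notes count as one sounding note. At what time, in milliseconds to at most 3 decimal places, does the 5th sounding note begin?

1. 0.0ms @ 0 + 978.261ms (3/2)
2. 978.261ms @ 3/2 + 489.13ms (3/4)
3. 1467.391ms @ 9/4 + 489.13ms (3/4)
4. 1956.522ms @ 3 + 978.261ms (3/2)
5. 2934.783ms @ 9/2 + 978.261ms (3/2)
6. 3913.043ms @ 6 + 978.261ms (3/2)
7. 4891.304ms @ 15/2 + 978.261ms (3/2)

note 5 onset = 9/2b = 2934.783ms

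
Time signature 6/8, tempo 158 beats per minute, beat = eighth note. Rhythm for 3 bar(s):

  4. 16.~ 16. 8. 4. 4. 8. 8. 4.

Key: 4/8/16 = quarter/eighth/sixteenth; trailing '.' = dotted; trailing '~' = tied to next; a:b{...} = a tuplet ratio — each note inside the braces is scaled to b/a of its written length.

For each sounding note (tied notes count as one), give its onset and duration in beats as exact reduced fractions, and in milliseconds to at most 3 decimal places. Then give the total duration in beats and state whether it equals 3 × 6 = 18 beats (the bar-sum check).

1) 0.0ms=0b +1139.241ms=3b
2) 1139.241ms=3b +569.62ms=3/2b
3) 1708.861ms=9/2b +569.62ms=3/2b
4) 2278.481ms=6b +1139.241ms=3b
5) 3417.722ms=9b +1139.241ms=3b
6) 4556.962ms=12b +569.62ms=3/2b
7) 5126.582ms=27/2b +569.62ms=3/2b
8) 5696.203ms=15b +1139.241ms=3b
Σ=18b of 18 (158bpm 6/8) — PASS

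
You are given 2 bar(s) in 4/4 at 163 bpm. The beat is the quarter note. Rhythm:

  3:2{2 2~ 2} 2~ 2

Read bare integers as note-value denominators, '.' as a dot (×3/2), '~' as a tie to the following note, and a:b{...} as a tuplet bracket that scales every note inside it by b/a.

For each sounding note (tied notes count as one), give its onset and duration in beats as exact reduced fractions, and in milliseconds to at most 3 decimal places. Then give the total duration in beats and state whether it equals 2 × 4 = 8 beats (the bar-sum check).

1) 0.0ms=0b +490.798ms=4/3b
2) 490.798ms=4/3b +981.595ms=8/3b
3) 1472.393ms=4b +1472.393ms=4b
Σ=8b of 8 (163bpm 4/4) — PASS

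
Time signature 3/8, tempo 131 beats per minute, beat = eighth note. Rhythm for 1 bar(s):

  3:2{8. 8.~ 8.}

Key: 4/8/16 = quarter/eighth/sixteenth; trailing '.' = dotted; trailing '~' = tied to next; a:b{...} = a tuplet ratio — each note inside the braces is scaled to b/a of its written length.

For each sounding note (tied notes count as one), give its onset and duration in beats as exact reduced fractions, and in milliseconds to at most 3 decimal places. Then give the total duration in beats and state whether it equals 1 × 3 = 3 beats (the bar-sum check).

1) 0.0ms=0b +458.015ms=1b
2) 458.015ms=1b +916.031ms=2b
Σ=3b of 3 (131bpm 3/8) — PASS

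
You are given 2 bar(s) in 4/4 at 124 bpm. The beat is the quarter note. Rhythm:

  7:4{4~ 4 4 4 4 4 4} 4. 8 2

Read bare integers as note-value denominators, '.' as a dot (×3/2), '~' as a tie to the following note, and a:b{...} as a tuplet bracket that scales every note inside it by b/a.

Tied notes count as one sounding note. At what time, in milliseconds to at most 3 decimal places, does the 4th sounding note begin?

1. 0.0ms @ 0 + 552.995ms (8/7)
2. 552.995ms @ 8/7 + 276.498ms (4/7)
3. 829.493ms @ 12/7 + 276.498ms (4/7)
4. 1105.991ms @ 16/7 + 276.498ms (4/7)
5. 1382.488ms @ 20/7 + 276.498ms (4/7)
6. 1658.986ms @ 24/7 + 276.498ms (4/7)
7. 1935.484ms @ 4 + 725.806ms (3/2)
8. 2661.29ms @ 11/2 + 241.935ms (1/2)
9. 2903.226ms @ 6 + 967.742ms (2)

note 4 onset = 16/7b = 1105.991ms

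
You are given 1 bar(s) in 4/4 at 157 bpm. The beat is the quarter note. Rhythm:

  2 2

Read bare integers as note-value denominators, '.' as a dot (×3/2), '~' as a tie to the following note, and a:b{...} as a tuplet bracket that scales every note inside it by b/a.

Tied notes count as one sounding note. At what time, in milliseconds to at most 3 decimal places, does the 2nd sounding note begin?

1. 0.0ms @ 0 + 764.331ms (2)
2. 764.331ms @ 2 + 764.331ms (2)

note 2 onset = 2b = 764.331ms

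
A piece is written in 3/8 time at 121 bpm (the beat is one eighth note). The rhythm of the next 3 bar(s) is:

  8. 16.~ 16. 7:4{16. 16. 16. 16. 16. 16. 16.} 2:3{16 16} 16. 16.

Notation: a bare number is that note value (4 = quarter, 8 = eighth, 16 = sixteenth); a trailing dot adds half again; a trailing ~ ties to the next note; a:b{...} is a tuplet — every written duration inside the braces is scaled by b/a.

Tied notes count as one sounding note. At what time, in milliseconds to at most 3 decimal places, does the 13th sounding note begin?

note 13 onset = 33/4b = 4090.909ms

1. 0.0ms @ 0 + 743.802ms (3/2)
2. 743.802ms @ 3/2 + 743.802ms (3/2)
3. 1487.603ms @ 3 + 212.515ms (3/7)
4. 1700.118ms @ 24/7 + 212.515ms (3/7)
5. 1912.633ms @ 27/7 + 212.515ms (3/7)
6. 2125.148ms @ 30/7 + 212.515ms (3/7)
7. 2337.662ms @ 33/7 + 212.515ms (3/7)
8. 2550.177ms @ 36/7 + 212.515ms (3/7)
9. 2762.692ms @ 39/7 + 212.515ms (3/7)
10. 2975.207ms @ 6 + 371.901ms (3/4)
11. 3347.107ms @ 27/4 + 371.901ms (3/4)
12. 3719.008ms @ 15/2 + 371.901ms (3/4)
13. 4090.909ms @ 33/4 + 371.901ms (3/4)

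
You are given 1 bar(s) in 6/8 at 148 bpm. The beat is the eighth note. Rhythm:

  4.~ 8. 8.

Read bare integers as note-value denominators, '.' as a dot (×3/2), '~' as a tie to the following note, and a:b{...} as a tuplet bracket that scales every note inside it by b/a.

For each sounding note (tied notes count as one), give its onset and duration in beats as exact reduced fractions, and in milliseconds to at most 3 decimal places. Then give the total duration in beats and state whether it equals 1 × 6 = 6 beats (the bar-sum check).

1) 0.0ms=0b +1824.324ms=9/2b
2) 1824.324ms=9/2b +608.108ms=3/2b
Σ=6b of 6 (148bpm 6/8) — PASS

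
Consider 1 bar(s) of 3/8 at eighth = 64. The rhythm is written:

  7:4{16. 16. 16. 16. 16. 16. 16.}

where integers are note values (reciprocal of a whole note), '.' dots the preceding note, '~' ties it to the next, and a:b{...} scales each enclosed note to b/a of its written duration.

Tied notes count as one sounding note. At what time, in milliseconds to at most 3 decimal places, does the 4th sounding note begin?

note 4 onset = 9/7b = 1205.357ms

1. 0.0ms @ 0 + 401.786ms (3/7)
2. 401.786ms @ 3/7 + 401.786ms (3/7)
3. 803.571ms @ 6/7 + 401.786ms (3/7)
4. 1205.357ms @ 9/7 + 401.786ms (3/7)
5. 1607.143ms @ 12/7 + 401.786ms (3/7)
6. 2008.929ms @ 15/7 + 401.786ms (3/7)
7. 2410.714ms @ 18/7 + 401.786ms (3/7)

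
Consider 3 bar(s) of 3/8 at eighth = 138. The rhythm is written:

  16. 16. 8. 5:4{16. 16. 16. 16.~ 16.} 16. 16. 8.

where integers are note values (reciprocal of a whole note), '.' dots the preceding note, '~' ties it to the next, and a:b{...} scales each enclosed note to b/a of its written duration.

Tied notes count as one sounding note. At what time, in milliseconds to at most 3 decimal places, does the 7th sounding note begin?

1. 0.0ms @ 0 + 326.087ms (3/4)
2. 326.087ms @ 3/4 + 326.087ms (3/4)
3. 652.174ms @ 3/2 + 652.174ms (3/2)
4. 1304.348ms @ 3 + 260.87ms (3/5)
5. 1565.217ms @ 18/5 + 260.87ms (3/5)
6. 1826.087ms @ 21/5 + 260.87ms (3/5)
7. 2086.957ms @ 24/5 + 521.739ms (6/5)
8. 2608.696ms @ 6 + 326.087ms (3/4)
9. 2934.783ms @ 27/4 + 326.087ms (3/4)
10. 3260.87ms @ 15/2 + 652.174ms (3/2)

note 7 onset = 24/5b = 2086.957ms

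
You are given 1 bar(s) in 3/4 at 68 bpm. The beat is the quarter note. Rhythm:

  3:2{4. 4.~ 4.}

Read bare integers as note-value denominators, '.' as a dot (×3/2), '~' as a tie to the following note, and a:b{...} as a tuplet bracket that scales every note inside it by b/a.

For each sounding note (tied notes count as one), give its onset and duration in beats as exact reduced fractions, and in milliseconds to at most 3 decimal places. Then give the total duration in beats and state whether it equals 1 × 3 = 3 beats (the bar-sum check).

1) 0.0ms=0b +882.353ms=1b
2) 882.353ms=1b +1764.706ms=2b
Σ=3b of 3 (68bpm 3/4) — PASS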